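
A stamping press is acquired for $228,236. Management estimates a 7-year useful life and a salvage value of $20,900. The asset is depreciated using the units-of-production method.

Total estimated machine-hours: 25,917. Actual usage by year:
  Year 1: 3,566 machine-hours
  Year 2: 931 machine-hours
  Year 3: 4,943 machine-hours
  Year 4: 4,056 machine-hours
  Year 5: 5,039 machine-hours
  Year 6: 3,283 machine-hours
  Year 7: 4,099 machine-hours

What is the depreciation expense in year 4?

Depreciable base = $228,236 − $20,900 = $207,336.
Rate = $207,336 / 25,917 machine-hours = $8 per machine-hour.
Year 1: 3,566 × $8 = $28,528. Book value $199,708.
Year 2: 931 × $8 = $7,448. Book value $192,260.
Year 3: 4,943 × $8 = $39,544. Book value $152,716.
Year 4: 4,056 × $8 = $32,448. Book value $120,268.

$32,448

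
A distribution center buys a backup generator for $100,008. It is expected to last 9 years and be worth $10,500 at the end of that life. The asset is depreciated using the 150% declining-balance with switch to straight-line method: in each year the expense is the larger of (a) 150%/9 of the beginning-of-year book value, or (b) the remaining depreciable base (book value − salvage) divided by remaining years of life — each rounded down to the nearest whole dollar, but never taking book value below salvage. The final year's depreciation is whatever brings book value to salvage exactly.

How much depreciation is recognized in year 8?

Depreciable base = $100,008 − $10,500 = $89,508.
Year 1: DB = ⌊$100,008 × 150%/9⌋ = $16,668; SL = ⌊$89,508/9⌋ = $9,945 → take DB $16,668. Book value $83,340.
Year 2: DB = ⌊$83,340 × 150%/9⌋ = $13,890; SL = ⌊$72,840/8⌋ = $9,105 → take DB $13,890. Book value $69,450.
Year 3: DB = ⌊$69,450 × 150%/9⌋ = $11,575; SL = ⌊$58,950/7⌋ = $8,421 → take DB $11,575. Book value $57,875.
Year 4: DB = ⌊$57,875 × 150%/9⌋ = $9,645; SL = ⌊$47,375/6⌋ = $7,895 → take DB $9,645. Book value $48,230.
Year 5: DB = ⌊$48,230 × 150%/9⌋ = $8,038; SL = ⌊$37,730/5⌋ = $7,546 → take DB $8,038. Book value $40,192.
Year 6: DB = ⌊$40,192 × 150%/9⌋ = $6,698; SL = ⌊$29,692/4⌋ = $7,423 → take SL $7,423. Book value $32,769.
Year 7: DB = ⌊$32,769 × 150%/9⌋ = $5,461; SL = ⌊$22,269/3⌋ = $7,423 → take SL $7,423. Book value $25,346.
Year 8: DB = ⌊$25,346 × 150%/9⌋ = $4,224; SL = ⌊$14,846/2⌋ = $7,423 → take SL $7,423. Book value $17,923.

$7,423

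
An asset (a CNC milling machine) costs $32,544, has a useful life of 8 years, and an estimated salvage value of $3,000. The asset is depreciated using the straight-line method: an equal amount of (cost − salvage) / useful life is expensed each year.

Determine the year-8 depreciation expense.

Depreciable base = $32,544 − $3,000 = $29,544.
Annual expense = $29,544 / 8 = $3,693.

$3,693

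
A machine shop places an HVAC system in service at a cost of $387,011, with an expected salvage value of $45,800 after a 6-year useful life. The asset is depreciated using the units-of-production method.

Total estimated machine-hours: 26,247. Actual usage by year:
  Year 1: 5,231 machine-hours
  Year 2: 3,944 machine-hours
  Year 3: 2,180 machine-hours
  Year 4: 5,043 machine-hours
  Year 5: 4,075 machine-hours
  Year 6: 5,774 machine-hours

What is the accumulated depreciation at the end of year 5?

$266,149

Depreciable base = $387,011 − $45,800 = $341,211.
Rate = $341,211 / 26,247 machine-hours = $13 per machine-hour.
Year 1: 5,231 × $13 = $68,003. Book value $319,008.
Year 2: 3,944 × $13 = $51,272. Book value $267,736.
Year 3: 2,180 × $13 = $28,340. Book value $239,396.
Year 4: 5,043 × $13 = $65,559. Book value $173,837.
Year 5: 4,075 × $13 = $52,975. Book value $120,862.
Accumulated through year 5 = $387,011 − $120,862 = $266,149.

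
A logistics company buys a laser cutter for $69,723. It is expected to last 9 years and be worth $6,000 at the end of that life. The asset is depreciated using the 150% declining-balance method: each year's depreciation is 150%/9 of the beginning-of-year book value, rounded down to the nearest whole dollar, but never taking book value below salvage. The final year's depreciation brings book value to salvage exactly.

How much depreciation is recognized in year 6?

Depreciable base = $69,723 − $6,000 = $63,723.
Year 1: ⌊$69,723 × 150%/9⌋ = $11,620. Book value $58,103.
Year 2: ⌊$58,103 × 150%/9⌋ = $9,683. Book value $48,420.
Year 3: ⌊$48,420 × 150%/9⌋ = $8,070. Book value $40,350.
Year 4: ⌊$40,350 × 150%/9⌋ = $6,725. Book value $33,625.
Year 5: ⌊$33,625 × 150%/9⌋ = $5,604. Book value $28,021.
Year 6: ⌊$28,021 × 150%/9⌋ = $4,670. Book value $23,351.

$4,670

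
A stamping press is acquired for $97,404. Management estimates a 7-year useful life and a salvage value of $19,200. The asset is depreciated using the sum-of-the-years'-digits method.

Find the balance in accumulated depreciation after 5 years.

$69,825

Depreciable base = $97,404 − $19,200 = $78,204.
Sum of the years' digits = 7+6+5+4+3+2+1 = 28.
Year 1: $78,204 × 7/28 = $19,551. Book value $77,853.
Year 2: $78,204 × 6/28 = $16,758. Book value $61,095.
Year 3: $78,204 × 5/28 = $13,965. Book value $47,130.
Year 4: $78,204 × 4/28 = $11,172. Book value $35,958.
Year 5: $78,204 × 3/28 = $8,379. Book value $27,579.
Accumulated through year 5 = $97,404 − $27,579 = $69,825.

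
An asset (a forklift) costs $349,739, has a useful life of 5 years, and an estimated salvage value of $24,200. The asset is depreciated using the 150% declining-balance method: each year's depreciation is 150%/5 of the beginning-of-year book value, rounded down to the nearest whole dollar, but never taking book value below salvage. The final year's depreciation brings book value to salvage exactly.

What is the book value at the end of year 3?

Depreciable base = $349,739 − $24,200 = $325,539.
Year 1: ⌊$349,739 × 150%/5⌋ = $104,921. Book value $244,818.
Year 2: ⌊$244,818 × 150%/5⌋ = $73,445. Book value $171,373.
Year 3: ⌊$171,373 × 150%/5⌋ = $51,411. Book value $119,962.

$119,962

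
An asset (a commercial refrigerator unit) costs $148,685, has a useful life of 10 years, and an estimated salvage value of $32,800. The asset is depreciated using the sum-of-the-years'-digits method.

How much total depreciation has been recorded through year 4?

$71,638

Depreciable base = $148,685 − $32,800 = $115,885.
Sum of the years' digits = 10+9+8+7+6+5+4+3+2+1 = 55.
Year 1: $115,885 × 10/55 = $21,070. Book value $127,615.
Year 2: $115,885 × 9/55 = $18,963. Book value $108,652.
Year 3: $115,885 × 8/55 = $16,856. Book value $91,796.
Year 4: $115,885 × 7/55 = $14,749. Book value $77,047.
Accumulated through year 4 = $148,685 − $77,047 = $71,638.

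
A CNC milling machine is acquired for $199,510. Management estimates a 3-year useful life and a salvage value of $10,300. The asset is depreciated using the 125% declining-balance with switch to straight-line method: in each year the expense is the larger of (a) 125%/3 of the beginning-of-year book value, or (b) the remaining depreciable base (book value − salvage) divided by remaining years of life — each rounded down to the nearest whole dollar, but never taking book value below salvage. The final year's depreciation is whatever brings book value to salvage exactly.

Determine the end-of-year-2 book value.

Depreciable base = $199,510 − $10,300 = $189,210.
Year 1: DB = ⌊$199,510 × 125%/3⌋ = $83,129; SL = ⌊$189,210/3⌋ = $63,070 → take DB $83,129. Book value $116,381.
Year 2: DB = ⌊$116,381 × 125%/3⌋ = $48,492; SL = ⌊$106,081/2⌋ = $53,040 → take SL $53,040. Book value $63,341.

$63,341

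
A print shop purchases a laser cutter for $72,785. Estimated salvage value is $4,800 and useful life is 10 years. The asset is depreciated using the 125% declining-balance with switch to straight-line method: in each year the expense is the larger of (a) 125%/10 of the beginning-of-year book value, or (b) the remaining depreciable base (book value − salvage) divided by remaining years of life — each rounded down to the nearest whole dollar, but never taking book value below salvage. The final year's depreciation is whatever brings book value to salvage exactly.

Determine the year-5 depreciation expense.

Depreciable base = $72,785 − $4,800 = $67,985.
Year 1: DB = ⌊$72,785 × 125%/10⌋ = $9,098; SL = ⌊$67,985/10⌋ = $6,798 → take DB $9,098. Book value $63,687.
Year 2: DB = ⌊$63,687 × 125%/10⌋ = $7,960; SL = ⌊$58,887/9⌋ = $6,543 → take DB $7,960. Book value $55,727.
Year 3: DB = ⌊$55,727 × 125%/10⌋ = $6,965; SL = ⌊$50,927/8⌋ = $6,365 → take DB $6,965. Book value $48,762.
Year 4: DB = ⌊$48,762 × 125%/10⌋ = $6,095; SL = ⌊$43,962/7⌋ = $6,280 → take SL $6,280. Book value $42,482.
Year 5: DB = ⌊$42,482 × 125%/10⌋ = $5,310; SL = ⌊$37,682/6⌋ = $6,280 → take SL $6,280. Book value $36,202.

$6,280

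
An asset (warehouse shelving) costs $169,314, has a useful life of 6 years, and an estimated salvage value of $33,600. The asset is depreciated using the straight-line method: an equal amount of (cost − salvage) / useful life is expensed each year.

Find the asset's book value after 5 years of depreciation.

$56,219

Depreciable base = $169,314 − $33,600 = $135,714.
Annual expense = $135,714 / 6 = $22,619.
End of year 1: book value $146,695.
End of year 2: book value $124,076.
End of year 3: book value $101,457.
End of year 4: book value $78,838.
End of year 5: book value $56,219.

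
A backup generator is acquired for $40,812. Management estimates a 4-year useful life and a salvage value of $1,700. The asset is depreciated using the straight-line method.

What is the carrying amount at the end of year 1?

Depreciable base = $40,812 − $1,700 = $39,112.
Annual expense = $39,112 / 4 = $9,778.
End of year 1: book value $31,034.

$31,034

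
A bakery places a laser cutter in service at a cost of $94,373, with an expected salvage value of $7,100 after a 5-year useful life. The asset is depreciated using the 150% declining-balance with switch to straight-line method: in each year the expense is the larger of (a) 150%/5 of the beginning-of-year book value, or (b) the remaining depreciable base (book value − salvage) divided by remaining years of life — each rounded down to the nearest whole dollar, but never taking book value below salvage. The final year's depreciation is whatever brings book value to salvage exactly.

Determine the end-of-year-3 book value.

Depreciable base = $94,373 − $7,100 = $87,273.
Year 1: DB = ⌊$94,373 × 150%/5⌋ = $28,311; SL = ⌊$87,273/5⌋ = $17,454 → take DB $28,311. Book value $66,062.
Year 2: DB = ⌊$66,062 × 150%/5⌋ = $19,818; SL = ⌊$58,962/4⌋ = $14,740 → take DB $19,818. Book value $46,244.
Year 3: DB = ⌊$46,244 × 150%/5⌋ = $13,873; SL = ⌊$39,144/3⌋ = $13,048 → take DB $13,873. Book value $32,371.

$32,371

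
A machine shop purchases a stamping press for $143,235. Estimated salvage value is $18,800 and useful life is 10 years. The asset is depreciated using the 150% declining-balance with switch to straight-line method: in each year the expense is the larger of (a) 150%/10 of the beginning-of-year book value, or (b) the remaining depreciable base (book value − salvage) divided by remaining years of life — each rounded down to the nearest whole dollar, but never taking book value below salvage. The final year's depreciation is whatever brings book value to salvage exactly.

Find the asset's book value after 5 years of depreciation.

$63,556

Depreciable base = $143,235 − $18,800 = $124,435.
Year 1: DB = ⌊$143,235 × 150%/10⌋ = $21,485; SL = ⌊$124,435/10⌋ = $12,443 → take DB $21,485. Book value $121,750.
Year 2: DB = ⌊$121,750 × 150%/10⌋ = $18,262; SL = ⌊$102,950/9⌋ = $11,438 → take DB $18,262. Book value $103,488.
Year 3: DB = ⌊$103,488 × 150%/10⌋ = $15,523; SL = ⌊$84,688/8⌋ = $10,586 → take DB $15,523. Book value $87,965.
Year 4: DB = ⌊$87,965 × 150%/10⌋ = $13,194; SL = ⌊$69,165/7⌋ = $9,880 → take DB $13,194. Book value $74,771.
Year 5: DB = ⌊$74,771 × 150%/10⌋ = $11,215; SL = ⌊$55,971/6⌋ = $9,328 → take DB $11,215. Book value $63,556.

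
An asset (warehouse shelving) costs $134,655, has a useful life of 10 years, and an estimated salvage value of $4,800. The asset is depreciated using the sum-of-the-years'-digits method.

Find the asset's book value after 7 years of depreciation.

Depreciable base = $134,655 − $4,800 = $129,855.
Sum of the years' digits = 10+9+8+7+6+5+4+3+2+1 = 55.
Year 1: $129,855 × 10/55 = $23,610. Book value $111,045.
Year 2: $129,855 × 9/55 = $21,249. Book value $89,796.
Year 3: $129,855 × 8/55 = $18,888. Book value $70,908.
Year 4: $129,855 × 7/55 = $16,527. Book value $54,381.
Year 5: $129,855 × 6/55 = $14,166. Book value $40,215.
Year 6: $129,855 × 5/55 = $11,805. Book value $28,410.
Year 7: $129,855 × 4/55 = $9,444. Book value $18,966.

$18,966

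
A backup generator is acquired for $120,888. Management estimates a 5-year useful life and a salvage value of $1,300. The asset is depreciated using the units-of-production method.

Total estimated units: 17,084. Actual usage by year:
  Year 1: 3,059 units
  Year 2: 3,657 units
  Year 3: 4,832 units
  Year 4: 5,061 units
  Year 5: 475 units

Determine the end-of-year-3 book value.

Depreciable base = $120,888 − $1,300 = $119,588.
Rate = $119,588 / 17,084 units = $7 per unit.
Year 1: 3,059 × $7 = $21,413. Book value $99,475.
Year 2: 3,657 × $7 = $25,599. Book value $73,876.
Year 3: 4,832 × $7 = $33,824. Book value $40,052.

$40,052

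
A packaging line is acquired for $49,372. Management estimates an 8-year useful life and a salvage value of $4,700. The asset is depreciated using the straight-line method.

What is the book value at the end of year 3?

Depreciable base = $49,372 − $4,700 = $44,672.
Annual expense = $44,672 / 8 = $5,584.
End of year 1: book value $43,788.
End of year 2: book value $38,204.
End of year 3: book value $32,620.

$32,620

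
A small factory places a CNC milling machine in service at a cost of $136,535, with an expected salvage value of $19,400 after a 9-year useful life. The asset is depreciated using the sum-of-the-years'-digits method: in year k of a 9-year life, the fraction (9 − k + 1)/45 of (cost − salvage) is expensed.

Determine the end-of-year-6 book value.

Depreciable base = $136,535 − $19,400 = $117,135.
Sum of the years' digits = 9+8+7+6+5+4+3+2+1 = 45.
Year 1: $117,135 × 9/45 = $23,427. Book value $113,108.
Year 2: $117,135 × 8/45 = $20,824. Book value $92,284.
Year 3: $117,135 × 7/45 = $18,221. Book value $74,063.
Year 4: $117,135 × 6/45 = $15,618. Book value $58,445.
Year 5: $117,135 × 5/45 = $13,015. Book value $45,430.
Year 6: $117,135 × 4/45 = $10,412. Book value $35,018.

$35,018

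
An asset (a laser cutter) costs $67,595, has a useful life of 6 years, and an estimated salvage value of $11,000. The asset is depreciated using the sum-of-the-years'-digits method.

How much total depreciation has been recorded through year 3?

Depreciable base = $67,595 − $11,000 = $56,595.
Sum of the years' digits = 6+5+4+3+2+1 = 21.
Year 1: $56,595 × 6/21 = $16,170. Book value $51,425.
Year 2: $56,595 × 5/21 = $13,475. Book value $37,950.
Year 3: $56,595 × 4/21 = $10,780. Book value $27,170.
Accumulated through year 3 = $67,595 − $27,170 = $40,425.

$40,425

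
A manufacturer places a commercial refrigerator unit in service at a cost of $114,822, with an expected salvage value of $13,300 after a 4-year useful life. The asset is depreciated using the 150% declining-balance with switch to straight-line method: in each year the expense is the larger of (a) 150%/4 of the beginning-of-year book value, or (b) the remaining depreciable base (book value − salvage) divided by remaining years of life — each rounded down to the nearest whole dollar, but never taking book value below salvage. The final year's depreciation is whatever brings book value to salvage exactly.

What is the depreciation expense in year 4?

Depreciable base = $114,822 − $13,300 = $101,522.
Year 1: DB = ⌊$114,822 × 150%/4⌋ = $43,058; SL = ⌊$101,522/4⌋ = $25,380 → take DB $43,058. Book value $71,764.
Year 2: DB = ⌊$71,764 × 150%/4⌋ = $26,911; SL = ⌊$58,464/3⌋ = $19,488 → take DB $26,911. Book value $44,853.
Year 3: DB = ⌊$44,853 × 150%/4⌋ = $16,819; SL = ⌊$31,553/2⌋ = $15,776 → take DB $16,819. Book value $28,034.
Year 4 (final): $28,034 − $13,300 = $14,734. Book value $13,300.

$14,734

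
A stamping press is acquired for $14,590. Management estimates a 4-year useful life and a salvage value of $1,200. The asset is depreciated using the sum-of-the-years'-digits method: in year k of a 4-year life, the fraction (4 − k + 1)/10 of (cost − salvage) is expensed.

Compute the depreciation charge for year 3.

Depreciable base = $14,590 − $1,200 = $13,390.
Sum of the years' digits = 4+3+2+1 = 10.
Year 1: $13,390 × 4/10 = $5,356. Book value $9,234.
Year 2: $13,390 × 3/10 = $4,017. Book value $5,217.
Year 3: $13,390 × 2/10 = $2,678. Book value $2,539.

$2,678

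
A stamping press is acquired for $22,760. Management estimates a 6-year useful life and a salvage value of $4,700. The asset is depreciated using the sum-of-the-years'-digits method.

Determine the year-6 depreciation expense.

$860

Depreciable base = $22,760 − $4,700 = $18,060.
Sum of the years' digits = 6+5+4+3+2+1 = 21.
Year 1: $18,060 × 6/21 = $5,160. Book value $17,600.
Year 2: $18,060 × 5/21 = $4,300. Book value $13,300.
Year 3: $18,060 × 4/21 = $3,440. Book value $9,860.
Year 4: $18,060 × 3/21 = $2,580. Book value $7,280.
Year 5: $18,060 × 2/21 = $1,720. Book value $5,560.
Year 6: $18,060 × 1/21 = $860. Book value $4,700.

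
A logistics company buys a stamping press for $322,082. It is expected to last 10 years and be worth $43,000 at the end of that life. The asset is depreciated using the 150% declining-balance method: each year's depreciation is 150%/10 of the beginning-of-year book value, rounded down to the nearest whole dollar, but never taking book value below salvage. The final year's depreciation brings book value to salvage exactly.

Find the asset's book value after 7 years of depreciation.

$103,254

Depreciable base = $322,082 − $43,000 = $279,082.
Year 1: ⌊$322,082 × 150%/10⌋ = $48,312. Book value $273,770.
Year 2: ⌊$273,770 × 150%/10⌋ = $41,065. Book value $232,705.
Year 3: ⌊$232,705 × 150%/10⌋ = $34,905. Book value $197,800.
Year 4: ⌊$197,800 × 150%/10⌋ = $29,670. Book value $168,130.
Year 5: ⌊$168,130 × 150%/10⌋ = $25,219. Book value $142,911.
Year 6: ⌊$142,911 × 150%/10⌋ = $21,436. Book value $121,475.
Year 7: ⌊$121,475 × 150%/10⌋ = $18,221. Book value $103,254.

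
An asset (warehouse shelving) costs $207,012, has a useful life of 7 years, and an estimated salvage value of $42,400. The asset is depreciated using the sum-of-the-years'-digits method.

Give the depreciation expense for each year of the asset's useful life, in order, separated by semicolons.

Depreciable base = $207,012 − $42,400 = $164,612.
Sum of the years' digits = 7+6+5+4+3+2+1 = 28.
Year 1: $164,612 × 7/28 = $41,153. Book value $165,859.
Year 2: $164,612 × 6/28 = $35,274. Book value $130,585.
Year 3: $164,612 × 5/28 = $29,395. Book value $101,190.
Year 4: $164,612 × 4/28 = $23,516. Book value $77,674.
Year 5: $164,612 × 3/28 = $17,637. Book value $60,037.
Year 6: $164,612 × 2/28 = $11,758. Book value $48,279.
Year 7: $164,612 × 1/28 = $5,879. Book value $42,400.

$41,153; $35,274; $29,395; $23,516; $17,637; $11,758; $5,879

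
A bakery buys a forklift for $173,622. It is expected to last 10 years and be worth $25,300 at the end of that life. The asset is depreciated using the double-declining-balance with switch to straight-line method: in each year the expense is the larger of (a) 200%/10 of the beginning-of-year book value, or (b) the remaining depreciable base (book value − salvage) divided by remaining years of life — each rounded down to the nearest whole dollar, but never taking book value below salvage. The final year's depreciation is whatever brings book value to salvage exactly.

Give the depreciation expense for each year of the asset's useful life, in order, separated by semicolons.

Depreciable base = $173,622 − $25,300 = $148,322.
Year 1: DB = ⌊$173,622 × 200%/10⌋ = $34,724; SL = ⌊$148,322/10⌋ = $14,832 → take DB $34,724. Book value $138,898.
Year 2: DB = ⌊$138,898 × 200%/10⌋ = $27,779; SL = ⌊$113,598/9⌋ = $12,622 → take DB $27,779. Book value $111,119.
Year 3: DB = ⌊$111,119 × 200%/10⌋ = $22,223; SL = ⌊$85,819/8⌋ = $10,727 → take DB $22,223. Book value $88,896.
Year 4: DB = ⌊$88,896 × 200%/10⌋ = $17,779; SL = ⌊$63,596/7⌋ = $9,085 → take DB $17,779. Book value $71,117.
Year 5: DB = ⌊$71,117 × 200%/10⌋ = $14,223; SL = ⌊$45,817/6⌋ = $7,636 → take DB $14,223. Book value $56,894.
Year 6: DB = ⌊$56,894 × 200%/10⌋ = $11,378; SL = ⌊$31,594/5⌋ = $6,318 → take DB $11,378. Book value $45,516.
Year 7: DB = ⌊$45,516 × 200%/10⌋ = $9,103; SL = ⌊$20,216/4⌋ = $5,054 → take DB $9,103. Book value $36,413.
Year 8: DB = ⌊$36,413 × 200%/10⌋ = $7,282; SL = ⌊$11,113/3⌋ = $3,704 → take DB $7,282. Book value $29,131.
Year 9: DB = ⌊$29,131 × 200%/10⌋ = $5,826; SL = ⌊$3,831/2⌋ = $1,915 → take DB $5,826, capped at $3,831. Book value $25,300.
Year 10 (final): $25,300 − $25,300 = $0. Book value $25,300.

$34,724; $27,779; $22,223; $17,779; $14,223; $11,378; $9,103; $7,282; $3,831; $0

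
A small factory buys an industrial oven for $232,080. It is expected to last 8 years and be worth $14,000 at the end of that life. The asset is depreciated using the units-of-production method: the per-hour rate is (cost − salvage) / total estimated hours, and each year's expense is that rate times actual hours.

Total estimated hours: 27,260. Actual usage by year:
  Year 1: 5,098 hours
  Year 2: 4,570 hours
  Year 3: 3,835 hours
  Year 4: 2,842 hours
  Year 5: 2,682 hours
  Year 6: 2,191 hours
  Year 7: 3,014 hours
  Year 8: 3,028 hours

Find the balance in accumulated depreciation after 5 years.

$152,216

Depreciable base = $232,080 − $14,000 = $218,080.
Rate = $218,080 / 27,260 hours = $8 per hour.
Year 1: 5,098 × $8 = $40,784. Book value $191,296.
Year 2: 4,570 × $8 = $36,560. Book value $154,736.
Year 3: 3,835 × $8 = $30,680. Book value $124,056.
Year 4: 2,842 × $8 = $22,736. Book value $101,320.
Year 5: 2,682 × $8 = $21,456. Book value $79,864.
Accumulated through year 5 = $232,080 − $79,864 = $152,216.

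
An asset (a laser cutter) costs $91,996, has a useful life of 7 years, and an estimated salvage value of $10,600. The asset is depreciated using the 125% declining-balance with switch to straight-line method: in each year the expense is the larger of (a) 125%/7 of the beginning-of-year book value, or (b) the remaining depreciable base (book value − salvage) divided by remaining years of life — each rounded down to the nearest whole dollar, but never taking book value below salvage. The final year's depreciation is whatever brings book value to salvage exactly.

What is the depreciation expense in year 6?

$10,098

Depreciable base = $91,996 − $10,600 = $81,396.
Year 1: DB = ⌊$91,996 × 125%/7⌋ = $16,427; SL = ⌊$81,396/7⌋ = $11,628 → take DB $16,427. Book value $75,569.
Year 2: DB = ⌊$75,569 × 125%/7⌋ = $13,494; SL = ⌊$64,969/6⌋ = $10,828 → take DB $13,494. Book value $62,075.
Year 3: DB = ⌊$62,075 × 125%/7⌋ = $11,084; SL = ⌊$51,475/5⌋ = $10,295 → take DB $11,084. Book value $50,991.
Year 4: DB = ⌊$50,991 × 125%/7⌋ = $9,105; SL = ⌊$40,391/4⌋ = $10,097 → take SL $10,097. Book value $40,894.
Year 5: DB = ⌊$40,894 × 125%/7⌋ = $7,302; SL = ⌊$30,294/3⌋ = $10,098 → take SL $10,098. Book value $30,796.
Year 6: DB = ⌊$30,796 × 125%/7⌋ = $5,499; SL = ⌊$20,196/2⌋ = $10,098 → take SL $10,098. Book value $20,698.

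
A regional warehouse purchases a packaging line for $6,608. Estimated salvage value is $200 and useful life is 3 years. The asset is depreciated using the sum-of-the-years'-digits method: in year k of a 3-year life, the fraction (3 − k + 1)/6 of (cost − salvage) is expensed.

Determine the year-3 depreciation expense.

Depreciable base = $6,608 − $200 = $6,408.
Sum of the years' digits = 3+2+1 = 6.
Year 1: $6,408 × 3/6 = $3,204. Book value $3,404.
Year 2: $6,408 × 2/6 = $2,136. Book value $1,268.
Year 3: $6,408 × 1/6 = $1,068. Book value $200.

$1,068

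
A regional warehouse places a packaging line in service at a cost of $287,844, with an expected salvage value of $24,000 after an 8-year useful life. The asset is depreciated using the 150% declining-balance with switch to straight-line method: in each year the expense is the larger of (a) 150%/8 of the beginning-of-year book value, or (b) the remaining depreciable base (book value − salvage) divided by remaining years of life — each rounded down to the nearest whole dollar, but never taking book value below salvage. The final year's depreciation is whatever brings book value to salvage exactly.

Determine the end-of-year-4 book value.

$125,446

Depreciable base = $287,844 − $24,000 = $263,844.
Year 1: DB = ⌊$287,844 × 150%/8⌋ = $53,970; SL = ⌊$263,844/8⌋ = $32,980 → take DB $53,970. Book value $233,874.
Year 2: DB = ⌊$233,874 × 150%/8⌋ = $43,851; SL = ⌊$209,874/7⌋ = $29,982 → take DB $43,851. Book value $190,023.
Year 3: DB = ⌊$190,023 × 150%/8⌋ = $35,629; SL = ⌊$166,023/6⌋ = $27,670 → take DB $35,629. Book value $154,394.
Year 4: DB = ⌊$154,394 × 150%/8⌋ = $28,948; SL = ⌊$130,394/5⌋ = $26,078 → take DB $28,948. Book value $125,446.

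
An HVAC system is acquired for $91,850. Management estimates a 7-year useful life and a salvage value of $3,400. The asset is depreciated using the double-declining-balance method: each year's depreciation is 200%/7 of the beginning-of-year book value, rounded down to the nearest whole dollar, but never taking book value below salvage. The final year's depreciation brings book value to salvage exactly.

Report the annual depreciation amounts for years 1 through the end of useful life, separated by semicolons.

$26,242; $18,745; $13,389; $9,564; $6,831; $4,879; $8,800

Depreciable base = $91,850 − $3,400 = $88,450.
Year 1: ⌊$91,850 × 200%/7⌋ = $26,242. Book value $65,608.
Year 2: ⌊$65,608 × 200%/7⌋ = $18,745. Book value $46,863.
Year 3: ⌊$46,863 × 200%/7⌋ = $13,389. Book value $33,474.
Year 4: ⌊$33,474 × 200%/7⌋ = $9,564. Book value $23,910.
Year 5: ⌊$23,910 × 200%/7⌋ = $6,831. Book value $17,079.
Year 6: ⌊$17,079 × 200%/7⌋ = $4,879. Book value $12,200.
Year 7 (final): $12,200 − $3,400 = $8,800. Book value $3,400.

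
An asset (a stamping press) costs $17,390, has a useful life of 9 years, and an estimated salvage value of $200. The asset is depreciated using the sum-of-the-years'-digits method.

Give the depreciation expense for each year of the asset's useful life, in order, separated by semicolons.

Depreciable base = $17,390 − $200 = $17,190.
Sum of the years' digits = 9+8+7+6+5+4+3+2+1 = 45.
Year 1: $17,190 × 9/45 = $3,438. Book value $13,952.
Year 2: $17,190 × 8/45 = $3,056. Book value $10,896.
Year 3: $17,190 × 7/45 = $2,674. Book value $8,222.
Year 4: $17,190 × 6/45 = $2,292. Book value $5,930.
Year 5: $17,190 × 5/45 = $1,910. Book value $4,020.
Year 6: $17,190 × 4/45 = $1,528. Book value $2,492.
Year 7: $17,190 × 3/45 = $1,146. Book value $1,346.
Year 8: $17,190 × 2/45 = $764. Book value $582.
Year 9: $17,190 × 1/45 = $382. Book value $200.

$3,438; $3,056; $2,674; $2,292; $1,910; $1,528; $1,146; $764; $382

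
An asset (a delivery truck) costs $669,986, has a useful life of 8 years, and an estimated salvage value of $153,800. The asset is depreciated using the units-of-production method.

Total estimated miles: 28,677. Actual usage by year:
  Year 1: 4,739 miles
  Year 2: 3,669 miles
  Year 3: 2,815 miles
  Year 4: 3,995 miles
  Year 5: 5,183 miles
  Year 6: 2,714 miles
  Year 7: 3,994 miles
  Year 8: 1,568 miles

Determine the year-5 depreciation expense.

$93,294

Depreciable base = $669,986 − $153,800 = $516,186.
Rate = $516,186 / 28,677 miles = $18 per mile.
Year 1: 4,739 × $18 = $85,302. Book value $584,684.
Year 2: 3,669 × $18 = $66,042. Book value $518,642.
Year 3: 2,815 × $18 = $50,670. Book value $467,972.
Year 4: 3,995 × $18 = $71,910. Book value $396,062.
Year 5: 5,183 × $18 = $93,294. Book value $302,768.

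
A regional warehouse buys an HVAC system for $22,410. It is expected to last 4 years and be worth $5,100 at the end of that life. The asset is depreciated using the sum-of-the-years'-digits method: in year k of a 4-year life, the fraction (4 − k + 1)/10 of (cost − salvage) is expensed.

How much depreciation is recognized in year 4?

Depreciable base = $22,410 − $5,100 = $17,310.
Sum of the years' digits = 4+3+2+1 = 10.
Year 1: $17,310 × 4/10 = $6,924. Book value $15,486.
Year 2: $17,310 × 3/10 = $5,193. Book value $10,293.
Year 3: $17,310 × 2/10 = $3,462. Book value $6,831.
Year 4: $17,310 × 1/10 = $1,731. Book value $5,100.

$1,731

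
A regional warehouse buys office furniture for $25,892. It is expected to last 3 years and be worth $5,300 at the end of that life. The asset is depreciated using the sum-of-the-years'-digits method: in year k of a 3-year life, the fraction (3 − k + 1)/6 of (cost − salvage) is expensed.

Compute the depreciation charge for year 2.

$6,864

Depreciable base = $25,892 − $5,300 = $20,592.
Sum of the years' digits = 3+2+1 = 6.
Year 1: $20,592 × 3/6 = $10,296. Book value $15,596.
Year 2: $20,592 × 2/6 = $6,864. Book value $8,732.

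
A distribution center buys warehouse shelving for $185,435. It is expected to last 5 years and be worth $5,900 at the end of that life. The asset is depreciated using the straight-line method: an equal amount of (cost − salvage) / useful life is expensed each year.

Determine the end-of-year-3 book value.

Depreciable base = $185,435 − $5,900 = $179,535.
Annual expense = $179,535 / 5 = $35,907.
End of year 1: book value $149,528.
End of year 2: book value $113,621.
End of year 3: book value $77,714.

$77,714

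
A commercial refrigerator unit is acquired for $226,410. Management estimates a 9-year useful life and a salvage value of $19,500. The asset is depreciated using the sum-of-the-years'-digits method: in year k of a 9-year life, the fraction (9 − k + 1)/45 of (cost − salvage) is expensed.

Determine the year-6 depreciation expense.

$18,392

Depreciable base = $226,410 − $19,500 = $206,910.
Sum of the years' digits = 9+8+7+6+5+4+3+2+1 = 45.
Year 1: $206,910 × 9/45 = $41,382. Book value $185,028.
Year 2: $206,910 × 8/45 = $36,784. Book value $148,244.
Year 3: $206,910 × 7/45 = $32,186. Book value $116,058.
Year 4: $206,910 × 6/45 = $27,588. Book value $88,470.
Year 5: $206,910 × 5/45 = $22,990. Book value $65,480.
Year 6: $206,910 × 4/45 = $18,392. Book value $47,088.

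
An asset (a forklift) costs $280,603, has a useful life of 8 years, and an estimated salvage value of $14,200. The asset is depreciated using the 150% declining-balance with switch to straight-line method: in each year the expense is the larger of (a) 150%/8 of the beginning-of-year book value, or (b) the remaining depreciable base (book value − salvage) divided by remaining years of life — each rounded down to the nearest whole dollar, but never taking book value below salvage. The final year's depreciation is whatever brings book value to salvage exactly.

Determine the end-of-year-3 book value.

$150,510

Depreciable base = $280,603 − $14,200 = $266,403.
Year 1: DB = ⌊$280,603 × 150%/8⌋ = $52,613; SL = ⌊$266,403/8⌋ = $33,300 → take DB $52,613. Book value $227,990.
Year 2: DB = ⌊$227,990 × 150%/8⌋ = $42,748; SL = ⌊$213,790/7⌋ = $30,541 → take DB $42,748. Book value $185,242.
Year 3: DB = ⌊$185,242 × 150%/8⌋ = $34,732; SL = ⌊$171,042/6⌋ = $28,507 → take DB $34,732. Book value $150,510.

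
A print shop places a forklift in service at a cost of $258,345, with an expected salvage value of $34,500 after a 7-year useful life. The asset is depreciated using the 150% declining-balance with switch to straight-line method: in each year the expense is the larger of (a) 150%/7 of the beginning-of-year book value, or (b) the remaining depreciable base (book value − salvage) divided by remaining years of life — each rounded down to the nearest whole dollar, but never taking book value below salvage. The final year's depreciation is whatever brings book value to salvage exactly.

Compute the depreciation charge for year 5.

Depreciable base = $258,345 − $34,500 = $223,845.
Year 1: DB = ⌊$258,345 × 150%/7⌋ = $55,359; SL = ⌊$223,845/7⌋ = $31,977 → take DB $55,359. Book value $202,986.
Year 2: DB = ⌊$202,986 × 150%/7⌋ = $43,497; SL = ⌊$168,486/6⌋ = $28,081 → take DB $43,497. Book value $159,489.
Year 3: DB = ⌊$159,489 × 150%/7⌋ = $34,176; SL = ⌊$124,989/5⌋ = $24,997 → take DB $34,176. Book value $125,313.
Year 4: DB = ⌊$125,313 × 150%/7⌋ = $26,852; SL = ⌊$90,813/4⌋ = $22,703 → take DB $26,852. Book value $98,461.
Year 5: DB = ⌊$98,461 × 150%/7⌋ = $21,098; SL = ⌊$63,961/3⌋ = $21,320 → take SL $21,320. Book value $77,141.

$21,320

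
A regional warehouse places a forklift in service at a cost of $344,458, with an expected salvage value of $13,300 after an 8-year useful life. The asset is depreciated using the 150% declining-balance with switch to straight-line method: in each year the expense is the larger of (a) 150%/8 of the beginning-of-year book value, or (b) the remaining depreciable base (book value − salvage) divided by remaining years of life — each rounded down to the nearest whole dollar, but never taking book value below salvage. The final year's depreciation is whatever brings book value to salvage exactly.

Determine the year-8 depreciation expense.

Depreciable base = $344,458 − $13,300 = $331,158.
Year 1: DB = ⌊$344,458 × 150%/8⌋ = $64,585; SL = ⌊$331,158/8⌋ = $41,394 → take DB $64,585. Book value $279,873.
Year 2: DB = ⌊$279,873 × 150%/8⌋ = $52,476; SL = ⌊$266,573/7⌋ = $38,081 → take DB $52,476. Book value $227,397.
Year 3: DB = ⌊$227,397 × 150%/8⌋ = $42,636; SL = ⌊$214,097/6⌋ = $35,682 → take DB $42,636. Book value $184,761.
Year 4: DB = ⌊$184,761 × 150%/8⌋ = $34,642; SL = ⌊$171,461/5⌋ = $34,292 → take DB $34,642. Book value $150,119.
Year 5: DB = ⌊$150,119 × 150%/8⌋ = $28,147; SL = ⌊$136,819/4⌋ = $34,204 → take SL $34,204. Book value $115,915.
Year 6: DB = ⌊$115,915 × 150%/8⌋ = $21,734; SL = ⌊$102,615/3⌋ = $34,205 → take SL $34,205. Book value $81,710.
Year 7: DB = ⌊$81,710 × 150%/8⌋ = $15,320; SL = ⌊$68,410/2⌋ = $34,205 → take SL $34,205. Book value $47,505.
Year 8 (final): $47,505 − $13,300 = $34,205. Book value $13,300.

$34,205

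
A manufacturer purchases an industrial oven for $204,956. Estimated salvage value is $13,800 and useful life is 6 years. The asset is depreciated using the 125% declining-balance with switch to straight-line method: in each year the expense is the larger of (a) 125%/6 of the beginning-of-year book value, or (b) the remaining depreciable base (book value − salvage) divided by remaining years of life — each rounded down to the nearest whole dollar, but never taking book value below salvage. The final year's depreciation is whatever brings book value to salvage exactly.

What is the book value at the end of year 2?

Depreciable base = $204,956 − $13,800 = $191,156.
Year 1: DB = ⌊$204,956 × 125%/6⌋ = $42,699; SL = ⌊$191,156/6⌋ = $31,859 → take DB $42,699. Book value $162,257.
Year 2: DB = ⌊$162,257 × 125%/6⌋ = $33,803; SL = ⌊$148,457/5⌋ = $29,691 → take DB $33,803. Book value $128,454.

$128,454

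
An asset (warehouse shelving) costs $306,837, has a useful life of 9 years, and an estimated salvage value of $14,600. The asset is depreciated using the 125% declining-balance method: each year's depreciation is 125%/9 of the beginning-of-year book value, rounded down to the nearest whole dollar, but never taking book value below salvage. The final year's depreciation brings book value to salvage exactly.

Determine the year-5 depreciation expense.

$23,432

Depreciable base = $306,837 − $14,600 = $292,237.
Year 1: ⌊$306,837 × 125%/9⌋ = $42,616. Book value $264,221.
Year 2: ⌊$264,221 × 125%/9⌋ = $36,697. Book value $227,524.
Year 3: ⌊$227,524 × 125%/9⌋ = $31,600. Book value $195,924.
Year 4: ⌊$195,924 × 125%/9⌋ = $27,211. Book value $168,713.
Year 5: ⌊$168,713 × 125%/9⌋ = $23,432. Book value $145,281.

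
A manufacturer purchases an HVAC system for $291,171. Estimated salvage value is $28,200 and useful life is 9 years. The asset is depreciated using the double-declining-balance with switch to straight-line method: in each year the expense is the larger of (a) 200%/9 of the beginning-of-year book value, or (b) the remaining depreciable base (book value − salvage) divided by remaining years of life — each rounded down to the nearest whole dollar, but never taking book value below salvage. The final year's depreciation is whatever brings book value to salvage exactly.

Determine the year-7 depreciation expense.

$14,324

Depreciable base = $291,171 − $28,200 = $262,971.
Year 1: DB = ⌊$291,171 × 200%/9⌋ = $64,704; SL = ⌊$262,971/9⌋ = $29,219 → take DB $64,704. Book value $226,467.
Year 2: DB = ⌊$226,467 × 200%/9⌋ = $50,326; SL = ⌊$198,267/8⌋ = $24,783 → take DB $50,326. Book value $176,141.
Year 3: DB = ⌊$176,141 × 200%/9⌋ = $39,142; SL = ⌊$147,941/7⌋ = $21,134 → take DB $39,142. Book value $136,999.
Year 4: DB = ⌊$136,999 × 200%/9⌋ = $30,444; SL = ⌊$108,799/6⌋ = $18,133 → take DB $30,444. Book value $106,555.
Year 5: DB = ⌊$106,555 × 200%/9⌋ = $23,678; SL = ⌊$78,355/5⌋ = $15,671 → take DB $23,678. Book value $82,877.
Year 6: DB = ⌊$82,877 × 200%/9⌋ = $18,417; SL = ⌊$54,677/4⌋ = $13,669 → take DB $18,417. Book value $64,460.
Year 7: DB = ⌊$64,460 × 200%/9⌋ = $14,324; SL = ⌊$36,260/3⌋ = $12,086 → take DB $14,324. Book value $50,136.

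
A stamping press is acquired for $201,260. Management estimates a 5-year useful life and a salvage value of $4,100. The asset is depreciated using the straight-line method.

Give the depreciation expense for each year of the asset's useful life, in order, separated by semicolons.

$39,432; $39,432; $39,432; $39,432; $39,432

Depreciable base = $201,260 − $4,100 = $197,160.
Annual expense = $197,160 / 5 = $39,432.
End of year 1: book value $161,828.
End of year 2: book value $122,396.
End of year 3: book value $82,964.
End of year 4: book value $43,532.
End of year 5: book value $4,100.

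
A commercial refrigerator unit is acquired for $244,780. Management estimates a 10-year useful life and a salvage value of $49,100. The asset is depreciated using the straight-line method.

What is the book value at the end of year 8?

Depreciable base = $244,780 − $49,100 = $195,680.
Annual expense = $195,680 / 10 = $19,568.
End of year 1: book value $225,212.
End of year 2: book value $205,644.
End of year 3: book value $186,076.
End of year 4: book value $166,508.
End of year 5: book value $146,940.
End of year 6: book value $127,372.
End of year 7: book value $107,804.
End of year 8: book value $88,236.

$88,236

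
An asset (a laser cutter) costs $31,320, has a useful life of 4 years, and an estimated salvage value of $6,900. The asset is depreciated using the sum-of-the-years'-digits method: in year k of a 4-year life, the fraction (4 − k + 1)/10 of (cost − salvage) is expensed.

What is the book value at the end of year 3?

Depreciable base = $31,320 − $6,900 = $24,420.
Sum of the years' digits = 4+3+2+1 = 10.
Year 1: $24,420 × 4/10 = $9,768. Book value $21,552.
Year 2: $24,420 × 3/10 = $7,326. Book value $14,226.
Year 3: $24,420 × 2/10 = $4,884. Book value $9,342.

$9,342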